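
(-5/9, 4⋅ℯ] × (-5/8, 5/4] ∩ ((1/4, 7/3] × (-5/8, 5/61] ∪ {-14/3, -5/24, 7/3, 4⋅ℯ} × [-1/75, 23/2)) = ((1/4, 7/3] × (-5/8, 5/61]) ∪ ({-5/24, 7/3, 4⋅ℯ} × [-1/75, 5/4])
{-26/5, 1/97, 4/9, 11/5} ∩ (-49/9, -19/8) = {-26/5}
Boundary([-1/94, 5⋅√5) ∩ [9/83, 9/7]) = {9/83, 9/7}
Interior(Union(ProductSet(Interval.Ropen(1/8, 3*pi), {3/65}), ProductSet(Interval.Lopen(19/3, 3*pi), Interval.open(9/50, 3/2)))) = ProductSet(Interval.open(19/3, 3*pi), Interval.open(9/50, 3/2))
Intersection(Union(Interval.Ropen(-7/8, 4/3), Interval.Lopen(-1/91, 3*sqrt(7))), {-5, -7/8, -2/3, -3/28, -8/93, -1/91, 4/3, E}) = {-7/8, -2/3, -3/28, -8/93, -1/91, 4/3, E}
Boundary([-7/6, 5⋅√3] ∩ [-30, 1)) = {-7/6, 1}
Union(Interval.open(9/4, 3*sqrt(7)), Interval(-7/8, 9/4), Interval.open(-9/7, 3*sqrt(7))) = Interval.open(-9/7, 3*sqrt(7))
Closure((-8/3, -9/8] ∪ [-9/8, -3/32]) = [-8/3, -3/32]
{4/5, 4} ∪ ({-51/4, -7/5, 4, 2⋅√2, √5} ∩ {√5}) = {4/5, 4, √5}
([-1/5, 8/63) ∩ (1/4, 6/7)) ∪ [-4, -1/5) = [-4, -1/5)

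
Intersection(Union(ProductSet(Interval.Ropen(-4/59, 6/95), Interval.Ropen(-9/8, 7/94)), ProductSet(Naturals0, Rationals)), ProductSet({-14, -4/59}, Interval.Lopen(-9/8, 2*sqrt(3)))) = ProductSet({-4/59}, Interval.open(-9/8, 7/94))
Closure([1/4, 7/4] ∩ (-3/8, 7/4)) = [1/4, 7/4]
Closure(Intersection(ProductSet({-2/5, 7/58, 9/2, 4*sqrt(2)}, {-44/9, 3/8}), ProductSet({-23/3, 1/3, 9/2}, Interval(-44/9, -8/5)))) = ProductSet({9/2}, {-44/9})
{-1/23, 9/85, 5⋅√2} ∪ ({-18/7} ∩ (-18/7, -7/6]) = {-1/23, 9/85, 5⋅√2}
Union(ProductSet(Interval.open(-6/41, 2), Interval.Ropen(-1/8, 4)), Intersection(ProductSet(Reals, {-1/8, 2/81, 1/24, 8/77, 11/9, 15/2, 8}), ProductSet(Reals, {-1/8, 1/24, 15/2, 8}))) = Union(ProductSet(Interval.open(-6/41, 2), Interval.Ropen(-1/8, 4)), ProductSet(Reals, {-1/8, 1/24, 15/2, 8}))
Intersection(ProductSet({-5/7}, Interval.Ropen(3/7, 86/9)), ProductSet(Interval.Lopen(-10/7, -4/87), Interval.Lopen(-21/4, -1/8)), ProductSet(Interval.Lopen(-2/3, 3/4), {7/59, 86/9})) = EmptySet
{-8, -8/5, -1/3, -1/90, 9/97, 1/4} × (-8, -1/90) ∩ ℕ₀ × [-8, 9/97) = ∅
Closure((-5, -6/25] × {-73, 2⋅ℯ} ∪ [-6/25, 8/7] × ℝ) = ([-6/25, 8/7] × ℝ) ∪ ([-5, -6/25] × {-73, 2⋅ℯ})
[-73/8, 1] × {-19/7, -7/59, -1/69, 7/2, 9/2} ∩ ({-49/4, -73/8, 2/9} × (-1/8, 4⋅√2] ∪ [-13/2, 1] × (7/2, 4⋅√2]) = ([-13/2, 1] × {9/2}) ∪ ({-73/8, 2/9} × {-7/59, -1/69, 7/2, 9/2})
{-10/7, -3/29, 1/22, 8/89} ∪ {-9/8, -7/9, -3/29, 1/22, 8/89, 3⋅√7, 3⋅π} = {-10/7, -9/8, -7/9, -3/29, 1/22, 8/89, 3⋅√7, 3⋅π}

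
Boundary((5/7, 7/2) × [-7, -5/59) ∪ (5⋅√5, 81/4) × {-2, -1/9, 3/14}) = ({5/7, 7/2} × [-7, -5/59]) ∪ ([5/7, 7/2] × {-7, -5/59}) ∪ ([5⋅√5, 81/4] × {-2, -1/9, 3/14})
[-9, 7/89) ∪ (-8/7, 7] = [-9, 7]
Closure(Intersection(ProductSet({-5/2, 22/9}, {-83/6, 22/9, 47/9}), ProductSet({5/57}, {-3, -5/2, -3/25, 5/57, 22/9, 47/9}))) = EmptySet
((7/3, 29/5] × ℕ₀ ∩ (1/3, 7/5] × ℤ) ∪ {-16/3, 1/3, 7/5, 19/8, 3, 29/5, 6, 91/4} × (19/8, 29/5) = {-16/3, 1/3, 7/5, 19/8, 3, 29/5, 6, 91/4} × (19/8, 29/5)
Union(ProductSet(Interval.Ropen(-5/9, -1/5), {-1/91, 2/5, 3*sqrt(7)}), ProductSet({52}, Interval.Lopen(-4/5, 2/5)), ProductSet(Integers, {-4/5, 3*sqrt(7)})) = Union(ProductSet({52}, Interval.Lopen(-4/5, 2/5)), ProductSet(Integers, {-4/5, 3*sqrt(7)}), ProductSet(Interval.Ropen(-5/9, -1/5), {-1/91, 2/5, 3*sqrt(7)}))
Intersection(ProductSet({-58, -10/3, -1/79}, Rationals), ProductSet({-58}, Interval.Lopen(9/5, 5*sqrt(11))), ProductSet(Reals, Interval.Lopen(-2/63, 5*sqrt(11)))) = ProductSet({-58}, Intersection(Interval.Lopen(9/5, 5*sqrt(11)), Rationals))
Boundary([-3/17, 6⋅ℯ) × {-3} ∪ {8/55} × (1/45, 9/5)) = ({8/55} × [1/45, 9/5]) ∪ ([-3/17, 6⋅ℯ] × {-3})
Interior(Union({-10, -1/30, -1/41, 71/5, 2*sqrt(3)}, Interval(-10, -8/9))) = Interval.open(-10, -8/9)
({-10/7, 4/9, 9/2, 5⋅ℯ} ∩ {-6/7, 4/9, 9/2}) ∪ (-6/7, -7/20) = (-6/7, -7/20) ∪ {4/9, 9/2}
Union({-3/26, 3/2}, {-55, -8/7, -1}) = {-55, -8/7, -1, -3/26, 3/2}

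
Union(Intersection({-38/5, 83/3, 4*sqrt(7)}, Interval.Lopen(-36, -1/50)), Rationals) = Rationals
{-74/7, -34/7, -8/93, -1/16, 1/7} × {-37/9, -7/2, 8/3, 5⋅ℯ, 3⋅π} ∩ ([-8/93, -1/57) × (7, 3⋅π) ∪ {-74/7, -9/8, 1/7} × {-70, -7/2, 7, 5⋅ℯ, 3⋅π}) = {-74/7, 1/7} × {-7/2, 5⋅ℯ, 3⋅π}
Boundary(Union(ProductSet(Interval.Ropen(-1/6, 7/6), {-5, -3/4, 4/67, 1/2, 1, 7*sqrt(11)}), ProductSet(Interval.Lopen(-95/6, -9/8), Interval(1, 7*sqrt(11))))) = Union(ProductSet({-95/6, -9/8}, Interval(1, 7*sqrt(11))), ProductSet(Interval(-95/6, -9/8), {1, 7*sqrt(11)}), ProductSet(Interval(-1/6, 7/6), {-5, -3/4, 4/67, 1/2, 1, 7*sqrt(11)}))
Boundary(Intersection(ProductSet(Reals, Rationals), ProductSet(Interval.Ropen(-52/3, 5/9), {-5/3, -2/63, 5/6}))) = ProductSet(Interval(-52/3, 5/9), {-5/3, -2/63, 5/6})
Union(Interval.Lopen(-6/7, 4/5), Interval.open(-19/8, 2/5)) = Interval.Lopen(-19/8, 4/5)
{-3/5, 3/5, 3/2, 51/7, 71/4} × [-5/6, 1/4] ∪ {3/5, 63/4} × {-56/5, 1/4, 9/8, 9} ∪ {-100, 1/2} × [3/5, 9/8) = ({-100, 1/2} × [3/5, 9/8)) ∪ ({3/5, 63/4} × {-56/5, 1/4, 9/8, 9}) ∪ ({-3/5, 3/5, 3/2, 51/7, 71/4} × [-5/6, 1/4])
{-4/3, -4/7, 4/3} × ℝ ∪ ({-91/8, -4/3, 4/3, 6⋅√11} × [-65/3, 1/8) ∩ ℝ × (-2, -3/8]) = ({-4/3, -4/7, 4/3} × ℝ) ∪ ({-91/8, -4/3, 4/3, 6⋅√11} × (-2, -3/8])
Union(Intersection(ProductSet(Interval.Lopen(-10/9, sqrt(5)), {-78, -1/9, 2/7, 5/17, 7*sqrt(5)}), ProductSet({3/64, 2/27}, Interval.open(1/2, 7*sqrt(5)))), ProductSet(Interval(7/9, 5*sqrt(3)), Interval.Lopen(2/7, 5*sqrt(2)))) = ProductSet(Interval(7/9, 5*sqrt(3)), Interval.Lopen(2/7, 5*sqrt(2)))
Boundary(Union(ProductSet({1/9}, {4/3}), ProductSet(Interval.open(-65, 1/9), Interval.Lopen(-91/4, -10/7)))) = Union(ProductSet({1/9}, {4/3}), ProductSet({-65, 1/9}, Interval(-91/4, -10/7)), ProductSet(Interval(-65, 1/9), {-91/4, -10/7}))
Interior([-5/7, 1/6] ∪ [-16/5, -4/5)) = (-16/5, -4/5) ∪ (-5/7, 1/6)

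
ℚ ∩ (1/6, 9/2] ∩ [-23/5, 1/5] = ℚ ∩ (1/6, 1/5]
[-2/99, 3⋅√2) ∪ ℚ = ℚ ∪ [-2/99, 3⋅√2)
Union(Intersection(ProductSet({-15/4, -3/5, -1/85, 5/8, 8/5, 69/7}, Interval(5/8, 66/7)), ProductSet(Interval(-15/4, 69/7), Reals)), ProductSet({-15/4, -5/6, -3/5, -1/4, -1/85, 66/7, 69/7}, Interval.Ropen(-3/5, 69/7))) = Union(ProductSet({-15/4, -3/5, -1/85, 5/8, 8/5, 69/7}, Interval(5/8, 66/7)), ProductSet({-15/4, -5/6, -3/5, -1/4, -1/85, 66/7, 69/7}, Interval.Ropen(-3/5, 69/7)))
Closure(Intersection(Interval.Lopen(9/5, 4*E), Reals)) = Interval(9/5, 4*E)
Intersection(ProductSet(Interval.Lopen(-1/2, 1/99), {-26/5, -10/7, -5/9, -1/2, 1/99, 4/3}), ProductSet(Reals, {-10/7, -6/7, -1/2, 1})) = ProductSet(Interval.Lopen(-1/2, 1/99), {-10/7, -1/2})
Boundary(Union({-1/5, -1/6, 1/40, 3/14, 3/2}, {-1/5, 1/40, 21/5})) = {-1/5, -1/6, 1/40, 3/14, 3/2, 21/5}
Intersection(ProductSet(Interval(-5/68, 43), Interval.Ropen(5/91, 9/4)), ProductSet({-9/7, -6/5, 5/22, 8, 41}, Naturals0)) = ProductSet({5/22, 8, 41}, Range(1, 3, 1))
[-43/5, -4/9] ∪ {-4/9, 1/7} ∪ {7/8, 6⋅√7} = [-43/5, -4/9] ∪ {1/7, 7/8, 6⋅√7}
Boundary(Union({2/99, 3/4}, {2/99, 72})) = {2/99, 3/4, 72}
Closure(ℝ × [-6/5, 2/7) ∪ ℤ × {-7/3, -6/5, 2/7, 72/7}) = (ℤ × {-7/3, -6/5, 2/7, 72/7}) ∪ (ℝ × [-6/5, 2/7])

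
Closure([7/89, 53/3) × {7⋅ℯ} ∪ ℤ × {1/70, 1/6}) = (ℤ × {1/70, 1/6}) ∪ ([7/89, 53/3] × {7⋅ℯ})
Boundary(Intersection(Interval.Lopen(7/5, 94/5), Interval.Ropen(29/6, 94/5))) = {29/6, 94/5}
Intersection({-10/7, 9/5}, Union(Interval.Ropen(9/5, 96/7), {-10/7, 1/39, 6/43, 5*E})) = {-10/7, 9/5}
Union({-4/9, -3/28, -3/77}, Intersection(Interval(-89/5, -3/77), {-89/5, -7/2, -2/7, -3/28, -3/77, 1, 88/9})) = {-89/5, -7/2, -4/9, -2/7, -3/28, -3/77}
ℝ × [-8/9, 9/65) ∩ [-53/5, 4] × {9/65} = ∅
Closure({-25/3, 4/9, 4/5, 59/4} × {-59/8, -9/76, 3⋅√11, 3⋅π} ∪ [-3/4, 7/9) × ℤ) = ([-3/4, 7/9] × ℤ) ∪ ({-25/3, 4/9, 4/5, 59/4} × {-59/8, -9/76, 3⋅√11, 3⋅π})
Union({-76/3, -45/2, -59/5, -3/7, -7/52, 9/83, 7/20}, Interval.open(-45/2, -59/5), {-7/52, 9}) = Union({-76/3, -3/7, -7/52, 9/83, 7/20, 9}, Interval(-45/2, -59/5))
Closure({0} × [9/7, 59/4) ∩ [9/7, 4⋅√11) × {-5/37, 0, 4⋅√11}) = ∅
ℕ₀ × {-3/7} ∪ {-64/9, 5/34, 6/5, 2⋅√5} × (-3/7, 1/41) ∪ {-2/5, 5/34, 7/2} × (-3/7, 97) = (ℕ₀ × {-3/7}) ∪ ({-2/5, 5/34, 7/2} × (-3/7, 97)) ∪ ({-64/9, 5/34, 6/5, 2⋅√5} × (-3/7, 1/41))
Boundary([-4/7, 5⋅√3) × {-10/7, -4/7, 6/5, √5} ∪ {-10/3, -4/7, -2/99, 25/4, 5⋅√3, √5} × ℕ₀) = ({-10/3, -4/7, -2/99, 25/4, 5⋅√3, √5} × ℕ₀) ∪ ([-4/7, 5⋅√3] × {-10/7, -4/7, 6/5, √5})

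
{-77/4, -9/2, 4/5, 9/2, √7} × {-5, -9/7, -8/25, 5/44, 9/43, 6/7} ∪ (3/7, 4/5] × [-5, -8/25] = ((3/7, 4/5] × [-5, -8/25]) ∪ ({-77/4, -9/2, 4/5, 9/2, √7} × {-5, -9/7, -8/25, 5/44, 9/43, 6/7})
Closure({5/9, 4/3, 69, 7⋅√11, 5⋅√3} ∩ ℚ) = {5/9, 4/3, 69}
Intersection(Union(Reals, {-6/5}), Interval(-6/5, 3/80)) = Interval(-6/5, 3/80)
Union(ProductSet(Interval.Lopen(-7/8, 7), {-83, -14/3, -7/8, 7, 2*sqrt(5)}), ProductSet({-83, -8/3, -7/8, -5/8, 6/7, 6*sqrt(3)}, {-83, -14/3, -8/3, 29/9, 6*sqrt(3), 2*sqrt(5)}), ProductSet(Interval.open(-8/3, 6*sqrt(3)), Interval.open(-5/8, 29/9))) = Union(ProductSet({-83, -8/3, -7/8, -5/8, 6/7, 6*sqrt(3)}, {-83, -14/3, -8/3, 29/9, 6*sqrt(3), 2*sqrt(5)}), ProductSet(Interval.open(-8/3, 6*sqrt(3)), Interval.open(-5/8, 29/9)), ProductSet(Interval.Lopen(-7/8, 7), {-83, -14/3, -7/8, 7, 2*sqrt(5)}))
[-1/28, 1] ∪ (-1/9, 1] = (-1/9, 1]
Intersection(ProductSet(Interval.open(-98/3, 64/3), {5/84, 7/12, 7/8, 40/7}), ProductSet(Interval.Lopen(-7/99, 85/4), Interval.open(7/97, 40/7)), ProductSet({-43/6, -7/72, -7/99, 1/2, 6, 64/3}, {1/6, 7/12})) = ProductSet({1/2, 6}, {7/12})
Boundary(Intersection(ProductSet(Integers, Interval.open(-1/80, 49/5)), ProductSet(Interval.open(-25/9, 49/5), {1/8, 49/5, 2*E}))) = ProductSet(Range(-2, 10, 1), {1/8, 2*E})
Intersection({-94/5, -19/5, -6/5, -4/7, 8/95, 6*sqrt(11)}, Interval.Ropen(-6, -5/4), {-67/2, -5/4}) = EmptySet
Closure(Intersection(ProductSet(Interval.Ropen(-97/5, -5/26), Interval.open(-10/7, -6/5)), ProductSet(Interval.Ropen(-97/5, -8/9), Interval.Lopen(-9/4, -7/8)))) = Union(ProductSet({-97/5, -8/9}, Interval(-10/7, -6/5)), ProductSet(Interval(-97/5, -8/9), {-10/7, -6/5}), ProductSet(Interval.Ropen(-97/5, -8/9), Interval.open(-10/7, -6/5)))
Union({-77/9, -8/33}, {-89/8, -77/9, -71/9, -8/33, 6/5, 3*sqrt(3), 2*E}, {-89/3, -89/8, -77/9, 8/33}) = {-89/3, -89/8, -77/9, -71/9, -8/33, 8/33, 6/5, 3*sqrt(3), 2*E}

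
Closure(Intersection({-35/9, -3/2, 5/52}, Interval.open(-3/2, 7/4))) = {5/52}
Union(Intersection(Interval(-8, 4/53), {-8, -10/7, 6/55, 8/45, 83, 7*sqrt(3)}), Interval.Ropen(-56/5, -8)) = Union({-10/7}, Interval(-56/5, -8))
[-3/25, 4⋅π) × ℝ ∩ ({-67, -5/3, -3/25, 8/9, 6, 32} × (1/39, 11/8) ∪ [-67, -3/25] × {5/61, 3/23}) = {-3/25, 8/9, 6} × (1/39, 11/8)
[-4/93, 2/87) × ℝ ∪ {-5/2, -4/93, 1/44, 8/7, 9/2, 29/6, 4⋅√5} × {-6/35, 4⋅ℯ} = ([-4/93, 2/87) × ℝ) ∪ ({-5/2, -4/93, 1/44, 8/7, 9/2, 29/6, 4⋅√5} × {-6/35, 4⋅ℯ})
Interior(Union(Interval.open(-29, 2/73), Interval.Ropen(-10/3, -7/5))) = Interval.open(-29, 2/73)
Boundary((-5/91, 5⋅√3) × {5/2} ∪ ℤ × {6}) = (ℤ × {6}) ∪ ([-5/91, 5⋅√3] × {5/2})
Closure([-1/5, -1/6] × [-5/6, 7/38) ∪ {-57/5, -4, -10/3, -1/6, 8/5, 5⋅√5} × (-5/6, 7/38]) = ({-57/5, -4, -10/3, 8/5, 5⋅√5} ∪ [-1/5, -1/6]) × [-5/6, 7/38]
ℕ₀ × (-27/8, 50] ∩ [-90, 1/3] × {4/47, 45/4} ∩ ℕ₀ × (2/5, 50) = {0} × {45/4}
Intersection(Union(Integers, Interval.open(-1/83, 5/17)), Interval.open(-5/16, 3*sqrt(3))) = Union(Interval.open(-1/83, 5/17), Range(0, 6, 1))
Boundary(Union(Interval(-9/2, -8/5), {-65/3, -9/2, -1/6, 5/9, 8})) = {-65/3, -9/2, -8/5, -1/6, 5/9, 8}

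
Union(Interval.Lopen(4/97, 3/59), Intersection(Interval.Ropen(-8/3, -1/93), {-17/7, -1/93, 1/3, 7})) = Union({-17/7}, Interval.Lopen(4/97, 3/59))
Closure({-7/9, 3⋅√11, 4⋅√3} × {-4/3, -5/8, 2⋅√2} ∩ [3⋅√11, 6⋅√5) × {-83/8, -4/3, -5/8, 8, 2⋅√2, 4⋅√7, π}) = {3⋅√11} × {-4/3, -5/8, 2⋅√2}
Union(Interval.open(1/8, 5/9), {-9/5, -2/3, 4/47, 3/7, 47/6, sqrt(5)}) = Union({-9/5, -2/3, 4/47, 47/6, sqrt(5)}, Interval.open(1/8, 5/9))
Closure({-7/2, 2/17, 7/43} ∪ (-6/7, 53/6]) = {-7/2} ∪ [-6/7, 53/6]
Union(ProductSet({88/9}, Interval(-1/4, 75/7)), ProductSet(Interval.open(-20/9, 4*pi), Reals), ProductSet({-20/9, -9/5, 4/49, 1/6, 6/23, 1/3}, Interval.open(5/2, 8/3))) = Union(ProductSet({-20/9, -9/5, 4/49, 1/6, 6/23, 1/3}, Interval.open(5/2, 8/3)), ProductSet(Interval.open(-20/9, 4*pi), Reals))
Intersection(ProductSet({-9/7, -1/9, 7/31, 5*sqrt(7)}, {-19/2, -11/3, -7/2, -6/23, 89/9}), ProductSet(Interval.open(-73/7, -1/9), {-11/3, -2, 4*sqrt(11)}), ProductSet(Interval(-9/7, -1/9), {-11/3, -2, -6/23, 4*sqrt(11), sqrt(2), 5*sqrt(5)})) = ProductSet({-9/7}, {-11/3})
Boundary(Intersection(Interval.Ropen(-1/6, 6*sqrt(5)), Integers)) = Range(0, 14, 1)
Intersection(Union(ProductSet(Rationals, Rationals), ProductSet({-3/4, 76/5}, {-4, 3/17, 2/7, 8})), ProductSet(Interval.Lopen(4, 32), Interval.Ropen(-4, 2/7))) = ProductSet(Intersection(Interval.Lopen(4, 32), Rationals), Intersection(Interval.Ropen(-4, 2/7), Rationals))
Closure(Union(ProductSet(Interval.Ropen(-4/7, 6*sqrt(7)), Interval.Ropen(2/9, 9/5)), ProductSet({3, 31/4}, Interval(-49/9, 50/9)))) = Union(ProductSet({-4/7, 6*sqrt(7)}, Interval(2/9, 9/5)), ProductSet({3, 31/4}, Interval(-49/9, 50/9)), ProductSet(Interval(-4/7, 6*sqrt(7)), {2/9, 9/5}), ProductSet(Interval.Ropen(-4/7, 6*sqrt(7)), Interval.Ropen(2/9, 9/5)))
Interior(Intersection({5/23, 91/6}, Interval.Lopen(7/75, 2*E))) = EmptySet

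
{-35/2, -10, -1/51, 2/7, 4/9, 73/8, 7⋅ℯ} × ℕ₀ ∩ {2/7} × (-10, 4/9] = {2/7} × {0}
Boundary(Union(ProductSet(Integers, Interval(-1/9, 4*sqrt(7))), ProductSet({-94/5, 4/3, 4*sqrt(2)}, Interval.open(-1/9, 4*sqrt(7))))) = ProductSet(Union({-94/5, 4/3, 4*sqrt(2)}, Integers), Interval(-1/9, 4*sqrt(7)))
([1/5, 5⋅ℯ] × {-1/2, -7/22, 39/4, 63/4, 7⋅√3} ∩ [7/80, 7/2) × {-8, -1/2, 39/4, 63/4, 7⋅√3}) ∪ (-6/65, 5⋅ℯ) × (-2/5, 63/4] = ((-6/65, 5⋅ℯ) × (-2/5, 63/4]) ∪ ([1/5, 7/2) × {-1/2, 39/4, 63/4, 7⋅√3})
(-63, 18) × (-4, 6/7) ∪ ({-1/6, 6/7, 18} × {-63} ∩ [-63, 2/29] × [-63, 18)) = ({-1/6} × {-63}) ∪ ((-63, 18) × (-4, 6/7))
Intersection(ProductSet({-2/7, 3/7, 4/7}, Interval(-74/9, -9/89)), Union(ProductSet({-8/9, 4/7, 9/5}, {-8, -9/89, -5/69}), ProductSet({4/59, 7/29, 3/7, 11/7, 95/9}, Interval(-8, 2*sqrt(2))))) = Union(ProductSet({3/7}, Interval(-8, -9/89)), ProductSet({4/7}, {-8, -9/89}))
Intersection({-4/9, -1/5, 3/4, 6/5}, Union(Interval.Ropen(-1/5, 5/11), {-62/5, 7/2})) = {-1/5}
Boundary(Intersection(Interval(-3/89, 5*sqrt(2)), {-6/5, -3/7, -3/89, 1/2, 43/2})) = {-3/89, 1/2}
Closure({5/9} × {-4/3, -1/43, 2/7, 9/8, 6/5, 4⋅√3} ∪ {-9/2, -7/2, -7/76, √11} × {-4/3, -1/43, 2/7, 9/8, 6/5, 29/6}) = ({5/9} × {-4/3, -1/43, 2/7, 9/8, 6/5, 4⋅√3}) ∪ ({-9/2, -7/2, -7/76, √11} × {-4/3, -1/43, 2/7, 9/8, 6/5, 29/6})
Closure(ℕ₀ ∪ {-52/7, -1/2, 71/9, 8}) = {-52/7, -1/2, 71/9} ∪ ℕ₀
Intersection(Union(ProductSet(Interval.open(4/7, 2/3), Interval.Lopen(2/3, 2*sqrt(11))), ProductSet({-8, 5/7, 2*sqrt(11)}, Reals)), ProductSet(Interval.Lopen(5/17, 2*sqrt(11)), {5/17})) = ProductSet({5/7, 2*sqrt(11)}, {5/17})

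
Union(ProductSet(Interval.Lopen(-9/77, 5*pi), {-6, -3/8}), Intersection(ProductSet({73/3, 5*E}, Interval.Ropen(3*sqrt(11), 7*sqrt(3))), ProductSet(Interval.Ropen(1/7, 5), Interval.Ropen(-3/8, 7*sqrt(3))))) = ProductSet(Interval.Lopen(-9/77, 5*pi), {-6, -3/8})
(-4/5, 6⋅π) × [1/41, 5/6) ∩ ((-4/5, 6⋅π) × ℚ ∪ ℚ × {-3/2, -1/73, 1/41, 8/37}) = (-4/5, 6⋅π) × (ℚ ∩ [1/41, 5/6))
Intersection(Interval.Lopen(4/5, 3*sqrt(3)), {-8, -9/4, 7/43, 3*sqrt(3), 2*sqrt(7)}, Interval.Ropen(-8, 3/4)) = EmptySet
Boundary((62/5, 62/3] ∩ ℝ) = {62/5, 62/3}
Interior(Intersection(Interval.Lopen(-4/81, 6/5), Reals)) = Interval.open(-4/81, 6/5)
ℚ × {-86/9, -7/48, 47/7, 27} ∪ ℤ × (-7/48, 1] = (ℤ × (-7/48, 1]) ∪ (ℚ × {-86/9, -7/48, 47/7, 27})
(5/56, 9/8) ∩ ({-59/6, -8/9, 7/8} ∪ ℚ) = ℚ ∩ (5/56, 9/8)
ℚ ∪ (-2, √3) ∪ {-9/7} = ℚ ∪ [-2, √3)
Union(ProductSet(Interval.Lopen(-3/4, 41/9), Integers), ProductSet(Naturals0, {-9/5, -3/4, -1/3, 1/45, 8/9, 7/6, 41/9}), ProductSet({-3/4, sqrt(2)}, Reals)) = Union(ProductSet({-3/4, sqrt(2)}, Reals), ProductSet(Interval.Lopen(-3/4, 41/9), Integers), ProductSet(Naturals0, {-9/5, -3/4, -1/3, 1/45, 8/9, 7/6, 41/9}))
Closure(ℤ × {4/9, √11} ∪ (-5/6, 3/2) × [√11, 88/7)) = (ℤ × {4/9, √11}) ∪ ({-5/6, 3/2} × [√11, 88/7]) ∪ ([-5/6, 3/2] × {88/7, √11}) ∪ ((-5/6, 3/2) × [√11, 88/7))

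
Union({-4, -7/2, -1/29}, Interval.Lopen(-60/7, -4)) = Union({-7/2, -1/29}, Interval.Lopen(-60/7, -4))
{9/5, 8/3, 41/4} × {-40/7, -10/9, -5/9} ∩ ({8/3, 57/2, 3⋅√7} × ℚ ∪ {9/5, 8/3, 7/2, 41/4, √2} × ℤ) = {8/3} × {-40/7, -10/9, -5/9}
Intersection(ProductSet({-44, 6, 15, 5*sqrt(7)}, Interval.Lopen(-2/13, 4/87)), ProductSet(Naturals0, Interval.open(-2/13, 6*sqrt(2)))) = ProductSet({6, 15}, Interval.Lopen(-2/13, 4/87))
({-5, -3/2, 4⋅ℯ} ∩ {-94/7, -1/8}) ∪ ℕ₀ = ℕ₀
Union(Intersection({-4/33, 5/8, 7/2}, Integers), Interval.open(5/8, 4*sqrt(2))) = Interval.open(5/8, 4*sqrt(2))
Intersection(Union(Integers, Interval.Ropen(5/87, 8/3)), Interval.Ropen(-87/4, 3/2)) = Union(Interval.Ropen(5/87, 3/2), Range(-21, 2, 1))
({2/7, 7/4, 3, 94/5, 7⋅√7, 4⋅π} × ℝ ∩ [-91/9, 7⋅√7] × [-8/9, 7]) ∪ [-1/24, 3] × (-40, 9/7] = ([-1/24, 3] × (-40, 9/7]) ∪ ({2/7, 7/4, 3, 7⋅√7, 4⋅π} × [-8/9, 7])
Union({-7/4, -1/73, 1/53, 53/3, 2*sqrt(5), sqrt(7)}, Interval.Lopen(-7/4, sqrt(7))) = Union({53/3, 2*sqrt(5)}, Interval(-7/4, sqrt(7)))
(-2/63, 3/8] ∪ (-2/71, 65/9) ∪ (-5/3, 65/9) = (-5/3, 65/9)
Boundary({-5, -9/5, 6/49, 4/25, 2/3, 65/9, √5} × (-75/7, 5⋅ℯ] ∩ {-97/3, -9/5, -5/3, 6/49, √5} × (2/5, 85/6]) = {-9/5, 6/49, √5} × [2/5, 5⋅ℯ]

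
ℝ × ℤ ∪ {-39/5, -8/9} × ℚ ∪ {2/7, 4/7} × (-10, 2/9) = (ℝ × ℤ) ∪ ({-39/5, -8/9} × ℚ) ∪ ({2/7, 4/7} × (-10, 2/9))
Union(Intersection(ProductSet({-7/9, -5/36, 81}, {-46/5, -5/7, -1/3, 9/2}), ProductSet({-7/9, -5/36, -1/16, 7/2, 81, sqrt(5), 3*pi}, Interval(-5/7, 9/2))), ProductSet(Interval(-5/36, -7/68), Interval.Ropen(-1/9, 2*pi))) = Union(ProductSet({-7/9, -5/36, 81}, {-5/7, -1/3, 9/2}), ProductSet(Interval(-5/36, -7/68), Interval.Ropen(-1/9, 2*pi)))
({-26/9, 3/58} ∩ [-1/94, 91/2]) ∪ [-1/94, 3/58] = [-1/94, 3/58]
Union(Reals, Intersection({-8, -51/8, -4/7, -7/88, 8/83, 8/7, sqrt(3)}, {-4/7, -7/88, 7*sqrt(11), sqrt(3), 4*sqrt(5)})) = Reals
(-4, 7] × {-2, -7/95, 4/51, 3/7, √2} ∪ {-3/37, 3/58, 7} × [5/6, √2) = ({-3/37, 3/58, 7} × [5/6, √2)) ∪ ((-4, 7] × {-2, -7/95, 4/51, 3/7, √2})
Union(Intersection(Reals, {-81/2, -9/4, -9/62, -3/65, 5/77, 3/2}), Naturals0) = Union({-81/2, -9/4, -9/62, -3/65, 5/77, 3/2}, Naturals0)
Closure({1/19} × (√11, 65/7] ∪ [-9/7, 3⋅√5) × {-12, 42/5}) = ({1/19} × [√11, 65/7]) ∪ ([-9/7, 3⋅√5] × {-12, 42/5})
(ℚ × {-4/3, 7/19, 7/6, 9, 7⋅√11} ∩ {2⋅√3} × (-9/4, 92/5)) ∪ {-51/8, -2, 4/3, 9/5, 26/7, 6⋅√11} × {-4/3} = {-51/8, -2, 4/3, 9/5, 26/7, 6⋅√11} × {-4/3}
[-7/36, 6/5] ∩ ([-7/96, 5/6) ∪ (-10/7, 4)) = [-7/36, 6/5]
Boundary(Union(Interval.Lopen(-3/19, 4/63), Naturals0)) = Union(Complement(Naturals0, Interval.open(-3/19, 4/63)), {-3/19, 4/63})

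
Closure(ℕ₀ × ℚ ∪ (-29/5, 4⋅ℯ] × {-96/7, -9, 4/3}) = (ℕ₀ × ℝ) ∪ ([-29/5, 4⋅ℯ] × {-96/7, -9, 4/3})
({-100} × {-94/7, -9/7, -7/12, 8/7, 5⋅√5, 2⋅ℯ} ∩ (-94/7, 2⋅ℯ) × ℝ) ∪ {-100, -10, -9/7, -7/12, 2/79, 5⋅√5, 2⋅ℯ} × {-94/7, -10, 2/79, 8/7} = {-100, -10, -9/7, -7/12, 2/79, 5⋅√5, 2⋅ℯ} × {-94/7, -10, 2/79, 8/7}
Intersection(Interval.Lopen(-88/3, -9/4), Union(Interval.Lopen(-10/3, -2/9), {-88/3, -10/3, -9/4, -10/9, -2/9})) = Interval(-10/3, -9/4)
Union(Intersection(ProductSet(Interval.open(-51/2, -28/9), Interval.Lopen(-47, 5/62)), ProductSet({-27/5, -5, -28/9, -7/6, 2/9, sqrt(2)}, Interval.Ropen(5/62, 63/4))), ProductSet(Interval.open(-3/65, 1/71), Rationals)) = Union(ProductSet({-27/5, -5}, {5/62}), ProductSet(Interval.open(-3/65, 1/71), Rationals))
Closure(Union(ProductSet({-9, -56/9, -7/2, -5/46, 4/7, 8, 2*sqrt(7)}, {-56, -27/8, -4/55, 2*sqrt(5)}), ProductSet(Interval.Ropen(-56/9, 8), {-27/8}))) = Union(ProductSet({-9, -56/9, -7/2, -5/46, 4/7, 8, 2*sqrt(7)}, {-56, -27/8, -4/55, 2*sqrt(5)}), ProductSet(Interval(-56/9, 8), {-27/8}))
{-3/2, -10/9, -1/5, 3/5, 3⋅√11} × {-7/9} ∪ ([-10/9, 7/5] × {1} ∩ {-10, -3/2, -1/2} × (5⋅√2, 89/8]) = {-3/2, -10/9, -1/5, 3/5, 3⋅√11} × {-7/9}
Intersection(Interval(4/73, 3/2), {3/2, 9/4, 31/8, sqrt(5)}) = {3/2}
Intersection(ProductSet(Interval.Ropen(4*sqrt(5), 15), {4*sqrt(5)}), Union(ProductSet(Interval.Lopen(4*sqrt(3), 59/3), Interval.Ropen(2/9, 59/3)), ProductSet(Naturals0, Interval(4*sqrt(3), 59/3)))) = ProductSet(Union(Interval.Ropen(4*sqrt(5), 15), Range(9, 15, 1)), {4*sqrt(5)})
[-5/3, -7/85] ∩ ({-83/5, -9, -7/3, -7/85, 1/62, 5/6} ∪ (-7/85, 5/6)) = {-7/85}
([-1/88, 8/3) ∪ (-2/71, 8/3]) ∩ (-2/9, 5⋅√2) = (-2/71, 8/3]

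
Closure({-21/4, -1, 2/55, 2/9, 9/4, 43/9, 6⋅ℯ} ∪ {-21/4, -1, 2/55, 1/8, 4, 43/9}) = {-21/4, -1, 2/55, 1/8, 2/9, 9/4, 4, 43/9, 6⋅ℯ}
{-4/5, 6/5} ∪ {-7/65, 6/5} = {-4/5, -7/65, 6/5}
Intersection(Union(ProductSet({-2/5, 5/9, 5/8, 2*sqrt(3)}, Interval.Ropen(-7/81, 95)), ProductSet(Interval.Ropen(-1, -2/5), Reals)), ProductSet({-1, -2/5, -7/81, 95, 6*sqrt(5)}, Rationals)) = Union(ProductSet({-1}, Rationals), ProductSet({-2/5}, Intersection(Interval.Ropen(-7/81, 95), Rationals)))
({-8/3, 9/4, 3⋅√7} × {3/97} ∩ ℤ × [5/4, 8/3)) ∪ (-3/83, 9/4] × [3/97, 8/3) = (-3/83, 9/4] × [3/97, 8/3)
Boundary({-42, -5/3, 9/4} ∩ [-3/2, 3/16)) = ∅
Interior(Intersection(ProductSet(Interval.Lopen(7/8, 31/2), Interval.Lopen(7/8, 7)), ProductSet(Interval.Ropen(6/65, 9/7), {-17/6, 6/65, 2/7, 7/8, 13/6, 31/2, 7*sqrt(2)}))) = EmptySet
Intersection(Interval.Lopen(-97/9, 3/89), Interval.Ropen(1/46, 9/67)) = Interval(1/46, 3/89)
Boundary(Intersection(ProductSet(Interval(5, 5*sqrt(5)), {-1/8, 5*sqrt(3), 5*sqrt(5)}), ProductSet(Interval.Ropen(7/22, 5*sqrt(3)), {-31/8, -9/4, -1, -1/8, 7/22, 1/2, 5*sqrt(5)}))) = ProductSet(Interval(5, 5*sqrt(3)), {-1/8, 5*sqrt(5)})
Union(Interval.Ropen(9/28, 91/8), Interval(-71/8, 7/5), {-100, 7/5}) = Union({-100}, Interval.Ropen(-71/8, 91/8))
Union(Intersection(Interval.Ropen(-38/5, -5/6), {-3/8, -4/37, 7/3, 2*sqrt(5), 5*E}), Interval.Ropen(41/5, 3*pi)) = Interval.Ropen(41/5, 3*pi)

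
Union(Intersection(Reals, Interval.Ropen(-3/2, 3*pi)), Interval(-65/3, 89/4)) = Interval(-65/3, 89/4)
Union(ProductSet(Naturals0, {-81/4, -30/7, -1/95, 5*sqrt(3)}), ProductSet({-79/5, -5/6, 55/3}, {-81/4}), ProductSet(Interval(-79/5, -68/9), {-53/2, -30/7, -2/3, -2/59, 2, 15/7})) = Union(ProductSet({-79/5, -5/6, 55/3}, {-81/4}), ProductSet(Interval(-79/5, -68/9), {-53/2, -30/7, -2/3, -2/59, 2, 15/7}), ProductSet(Naturals0, {-81/4, -30/7, -1/95, 5*sqrt(3)}))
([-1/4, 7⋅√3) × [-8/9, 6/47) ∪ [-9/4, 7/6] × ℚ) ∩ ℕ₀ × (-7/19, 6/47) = {0, 1, …, 12} × (-7/19, 6/47)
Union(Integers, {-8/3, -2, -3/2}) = Union({-8/3, -3/2}, Integers)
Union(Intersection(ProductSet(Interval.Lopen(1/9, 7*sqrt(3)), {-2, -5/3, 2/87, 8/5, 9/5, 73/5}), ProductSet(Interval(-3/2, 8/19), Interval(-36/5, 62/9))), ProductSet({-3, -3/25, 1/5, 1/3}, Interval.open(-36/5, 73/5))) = Union(ProductSet({-3, -3/25, 1/5, 1/3}, Interval.open(-36/5, 73/5)), ProductSet(Interval.Lopen(1/9, 8/19), {-2, -5/3, 2/87, 8/5, 9/5}))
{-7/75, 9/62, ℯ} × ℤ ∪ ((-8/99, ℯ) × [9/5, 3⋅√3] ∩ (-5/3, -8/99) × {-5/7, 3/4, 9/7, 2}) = {-7/75, 9/62, ℯ} × ℤ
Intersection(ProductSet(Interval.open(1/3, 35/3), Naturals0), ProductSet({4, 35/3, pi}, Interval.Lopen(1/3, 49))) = ProductSet({4, pi}, Range(1, 50, 1))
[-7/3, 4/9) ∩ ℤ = {-2, -1, 0}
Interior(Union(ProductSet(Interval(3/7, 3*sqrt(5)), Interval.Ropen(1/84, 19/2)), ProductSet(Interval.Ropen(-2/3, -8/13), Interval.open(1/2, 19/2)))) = Union(ProductSet(Interval.open(-2/3, -8/13), Interval.open(1/2, 19/2)), ProductSet(Interval.open(3/7, 3*sqrt(5)), Interval.open(1/84, 19/2)))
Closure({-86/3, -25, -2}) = {-86/3, -25, -2}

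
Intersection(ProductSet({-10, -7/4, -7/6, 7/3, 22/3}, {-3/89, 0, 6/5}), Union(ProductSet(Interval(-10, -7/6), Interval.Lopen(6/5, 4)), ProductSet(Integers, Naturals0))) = ProductSet({-10}, {0})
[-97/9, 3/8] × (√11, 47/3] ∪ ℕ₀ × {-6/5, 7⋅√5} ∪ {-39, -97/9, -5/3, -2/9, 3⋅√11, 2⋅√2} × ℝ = (ℕ₀ × {-6/5, 7⋅√5}) ∪ ([-97/9, 3/8] × (√11, 47/3]) ∪ ({-39, -97/9, -5/3, -2/9, 3⋅√11, 2⋅√2} × ℝ)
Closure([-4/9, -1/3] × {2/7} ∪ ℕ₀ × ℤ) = (ℕ₀ × ℤ) ∪ ([-4/9, -1/3] × {2/7})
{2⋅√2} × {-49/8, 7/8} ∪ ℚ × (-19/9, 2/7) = (ℚ × (-19/9, 2/7)) ∪ ({2⋅√2} × {-49/8, 7/8})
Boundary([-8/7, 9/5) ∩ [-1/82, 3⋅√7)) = {-1/82, 9/5}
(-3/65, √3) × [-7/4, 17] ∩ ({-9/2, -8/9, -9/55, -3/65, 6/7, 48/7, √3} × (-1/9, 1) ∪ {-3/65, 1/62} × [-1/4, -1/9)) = ({1/62} × [-1/4, -1/9)) ∪ ({6/7} × (-1/9, 1))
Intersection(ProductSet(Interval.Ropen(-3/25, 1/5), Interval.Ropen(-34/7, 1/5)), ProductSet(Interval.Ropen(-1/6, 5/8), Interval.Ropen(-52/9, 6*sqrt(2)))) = ProductSet(Interval.Ropen(-3/25, 1/5), Interval.Ropen(-34/7, 1/5))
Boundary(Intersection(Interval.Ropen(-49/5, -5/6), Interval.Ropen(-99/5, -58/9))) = {-49/5, -58/9}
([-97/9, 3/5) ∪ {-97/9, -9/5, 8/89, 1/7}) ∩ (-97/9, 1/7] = (-97/9, 1/7]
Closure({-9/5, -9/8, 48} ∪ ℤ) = ℤ ∪ {-9/5, -9/8}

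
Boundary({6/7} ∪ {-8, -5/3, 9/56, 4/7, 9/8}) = {-8, -5/3, 9/56, 4/7, 6/7, 9/8}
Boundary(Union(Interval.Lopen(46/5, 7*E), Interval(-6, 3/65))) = {-6, 3/65, 46/5, 7*E}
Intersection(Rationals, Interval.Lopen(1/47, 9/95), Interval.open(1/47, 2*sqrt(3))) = Intersection(Interval.Lopen(1/47, 9/95), Rationals)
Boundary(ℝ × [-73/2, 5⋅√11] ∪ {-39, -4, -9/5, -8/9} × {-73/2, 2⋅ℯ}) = ℝ × {-73/2, 5⋅√11}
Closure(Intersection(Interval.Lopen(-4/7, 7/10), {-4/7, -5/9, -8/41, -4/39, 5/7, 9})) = {-5/9, -8/41, -4/39}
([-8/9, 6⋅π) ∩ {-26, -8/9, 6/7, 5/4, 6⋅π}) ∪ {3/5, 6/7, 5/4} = {-8/9, 3/5, 6/7, 5/4}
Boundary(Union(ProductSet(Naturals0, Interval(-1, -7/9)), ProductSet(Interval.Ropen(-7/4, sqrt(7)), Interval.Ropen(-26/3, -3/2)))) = Union(ProductSet({-7/4, sqrt(7)}, Interval(-26/3, -3/2)), ProductSet(Interval(-7/4, sqrt(7)), {-26/3, -3/2}), ProductSet(Union(Complement(Naturals0, Interval.open(-7/4, sqrt(7))), Naturals0), Interval(-1, -7/9)))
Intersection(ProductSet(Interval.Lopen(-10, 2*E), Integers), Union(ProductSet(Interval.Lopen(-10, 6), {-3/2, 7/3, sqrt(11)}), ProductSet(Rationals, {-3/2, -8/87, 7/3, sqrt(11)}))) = EmptySet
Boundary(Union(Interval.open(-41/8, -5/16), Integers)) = Union(Complement(Integers, Interval.open(-41/8, -5/16)), {-41/8, -5/16})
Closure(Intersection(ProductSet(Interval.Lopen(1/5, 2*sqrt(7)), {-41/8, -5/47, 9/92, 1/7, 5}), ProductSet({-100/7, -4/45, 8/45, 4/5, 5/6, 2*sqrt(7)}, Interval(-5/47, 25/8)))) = ProductSet({4/5, 5/6, 2*sqrt(7)}, {-5/47, 9/92, 1/7})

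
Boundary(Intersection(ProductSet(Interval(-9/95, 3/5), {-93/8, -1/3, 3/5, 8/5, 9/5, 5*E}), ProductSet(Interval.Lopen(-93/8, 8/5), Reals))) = ProductSet(Interval(-9/95, 3/5), {-93/8, -1/3, 3/5, 8/5, 9/5, 5*E})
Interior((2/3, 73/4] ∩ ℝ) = (2/3, 73/4)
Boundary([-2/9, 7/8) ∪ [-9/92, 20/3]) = {-2/9, 20/3}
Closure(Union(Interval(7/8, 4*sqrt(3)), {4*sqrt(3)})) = Interval(7/8, 4*sqrt(3))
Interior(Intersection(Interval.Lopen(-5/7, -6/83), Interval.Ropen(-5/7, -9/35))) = Interval.open(-5/7, -9/35)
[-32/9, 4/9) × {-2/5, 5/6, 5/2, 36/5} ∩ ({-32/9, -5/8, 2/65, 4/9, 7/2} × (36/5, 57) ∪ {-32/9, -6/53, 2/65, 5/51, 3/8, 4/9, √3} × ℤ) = ∅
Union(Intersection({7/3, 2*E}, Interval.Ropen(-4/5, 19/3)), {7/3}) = {7/3, 2*E}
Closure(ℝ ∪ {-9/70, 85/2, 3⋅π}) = ℝ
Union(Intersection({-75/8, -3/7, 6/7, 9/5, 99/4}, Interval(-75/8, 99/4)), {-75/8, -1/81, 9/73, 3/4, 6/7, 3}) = {-75/8, -3/7, -1/81, 9/73, 3/4, 6/7, 9/5, 3, 99/4}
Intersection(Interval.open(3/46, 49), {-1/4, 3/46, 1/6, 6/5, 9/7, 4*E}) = {1/6, 6/5, 9/7, 4*E}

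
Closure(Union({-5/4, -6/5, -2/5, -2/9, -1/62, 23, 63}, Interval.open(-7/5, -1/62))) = Union({23, 63}, Interval(-7/5, -1/62))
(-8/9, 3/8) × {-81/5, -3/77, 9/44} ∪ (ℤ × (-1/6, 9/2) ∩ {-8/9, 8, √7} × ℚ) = ({8} × (ℚ ∩ (-1/6, 9/2))) ∪ ((-8/9, 3/8) × {-81/5, -3/77, 9/44})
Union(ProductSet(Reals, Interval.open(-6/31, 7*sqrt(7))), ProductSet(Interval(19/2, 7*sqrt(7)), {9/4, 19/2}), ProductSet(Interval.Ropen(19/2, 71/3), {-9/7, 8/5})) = Union(ProductSet(Interval.Ropen(19/2, 71/3), {-9/7, 8/5}), ProductSet(Reals, Interval.open(-6/31, 7*sqrt(7))))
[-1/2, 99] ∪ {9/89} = [-1/2, 99]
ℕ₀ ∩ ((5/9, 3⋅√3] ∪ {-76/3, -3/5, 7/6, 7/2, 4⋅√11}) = {1, 2, …, 5}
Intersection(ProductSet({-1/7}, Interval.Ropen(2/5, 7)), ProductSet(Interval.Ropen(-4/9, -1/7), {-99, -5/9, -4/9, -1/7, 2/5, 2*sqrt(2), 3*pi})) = EmptySet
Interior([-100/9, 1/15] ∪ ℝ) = (-∞, ∞)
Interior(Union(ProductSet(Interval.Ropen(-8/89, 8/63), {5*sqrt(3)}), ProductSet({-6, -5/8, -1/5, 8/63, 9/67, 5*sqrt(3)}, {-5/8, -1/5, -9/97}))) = EmptySet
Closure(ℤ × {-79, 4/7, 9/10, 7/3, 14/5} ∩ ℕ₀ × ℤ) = ℕ₀ × {-79}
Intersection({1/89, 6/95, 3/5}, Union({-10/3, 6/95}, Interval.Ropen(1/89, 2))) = {1/89, 6/95, 3/5}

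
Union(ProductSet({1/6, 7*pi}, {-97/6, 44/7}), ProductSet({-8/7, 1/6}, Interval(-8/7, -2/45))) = Union(ProductSet({-8/7, 1/6}, Interval(-8/7, -2/45)), ProductSet({1/6, 7*pi}, {-97/6, 44/7}))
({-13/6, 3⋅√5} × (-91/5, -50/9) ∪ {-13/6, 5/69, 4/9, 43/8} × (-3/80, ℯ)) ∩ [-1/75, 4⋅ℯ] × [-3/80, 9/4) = {5/69, 4/9, 43/8} × (-3/80, 9/4)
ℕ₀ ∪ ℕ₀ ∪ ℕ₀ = ℕ₀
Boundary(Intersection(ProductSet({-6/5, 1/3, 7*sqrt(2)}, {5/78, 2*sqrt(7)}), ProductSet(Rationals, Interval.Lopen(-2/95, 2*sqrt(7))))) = ProductSet({-6/5, 1/3}, {5/78, 2*sqrt(7)})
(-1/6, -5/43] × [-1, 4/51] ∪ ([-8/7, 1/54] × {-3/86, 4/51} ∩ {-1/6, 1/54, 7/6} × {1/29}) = (-1/6, -5/43] × [-1, 4/51]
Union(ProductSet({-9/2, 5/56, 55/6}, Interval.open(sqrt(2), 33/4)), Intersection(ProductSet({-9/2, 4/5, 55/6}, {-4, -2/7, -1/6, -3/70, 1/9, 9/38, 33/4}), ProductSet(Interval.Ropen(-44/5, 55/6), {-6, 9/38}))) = Union(ProductSet({-9/2, 4/5}, {9/38}), ProductSet({-9/2, 5/56, 55/6}, Interval.open(sqrt(2), 33/4)))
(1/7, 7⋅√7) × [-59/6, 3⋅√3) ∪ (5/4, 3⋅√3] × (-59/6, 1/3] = (1/7, 7⋅√7) × [-59/6, 3⋅√3)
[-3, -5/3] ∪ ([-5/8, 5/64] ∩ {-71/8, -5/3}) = [-3, -5/3]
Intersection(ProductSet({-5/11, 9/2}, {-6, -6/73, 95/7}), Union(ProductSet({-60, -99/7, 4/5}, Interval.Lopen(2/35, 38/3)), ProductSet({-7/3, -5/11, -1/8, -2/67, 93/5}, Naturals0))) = EmptySet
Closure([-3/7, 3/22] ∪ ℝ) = (-∞, ∞)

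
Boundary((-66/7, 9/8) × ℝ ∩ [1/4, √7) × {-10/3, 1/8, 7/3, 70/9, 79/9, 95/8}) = [1/4, 9/8] × {-10/3, 1/8, 7/3, 70/9, 79/9, 95/8}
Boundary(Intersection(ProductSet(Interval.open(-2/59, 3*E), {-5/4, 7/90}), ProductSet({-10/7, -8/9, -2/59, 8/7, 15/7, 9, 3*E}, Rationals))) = ProductSet({8/7, 15/7}, {-5/4, 7/90})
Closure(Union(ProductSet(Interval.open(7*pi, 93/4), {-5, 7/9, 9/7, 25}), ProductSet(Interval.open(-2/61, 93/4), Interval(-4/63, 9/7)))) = Union(ProductSet(Interval(-2/61, 93/4), Interval(-4/63, 9/7)), ProductSet(Interval(7*pi, 93/4), {-5, 9/7, 25}), ProductSet(Interval.Lopen(7*pi, 93/4), {-5, 7/9, 9/7, 25}))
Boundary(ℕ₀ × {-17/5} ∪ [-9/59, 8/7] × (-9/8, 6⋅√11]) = (ℕ₀ × {-17/5}) ∪ ({-9/59, 8/7} × [-9/8, 6⋅√11]) ∪ ([-9/59, 8/7] × {-9/8, 6⋅√11})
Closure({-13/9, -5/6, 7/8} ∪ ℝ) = ℝ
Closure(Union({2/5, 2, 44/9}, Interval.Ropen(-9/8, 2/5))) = Union({2, 44/9}, Interval(-9/8, 2/5))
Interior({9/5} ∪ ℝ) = ℝ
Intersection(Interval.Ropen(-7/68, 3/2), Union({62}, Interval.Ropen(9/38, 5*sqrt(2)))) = Interval.Ropen(9/38, 3/2)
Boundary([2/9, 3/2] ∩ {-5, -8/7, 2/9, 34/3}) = {2/9}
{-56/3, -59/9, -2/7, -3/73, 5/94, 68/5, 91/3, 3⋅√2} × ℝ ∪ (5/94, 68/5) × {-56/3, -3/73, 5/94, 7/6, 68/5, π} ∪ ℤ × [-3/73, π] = (ℤ × [-3/73, π]) ∪ ((5/94, 68/5) × {-56/3, -3/73, 5/94, 7/6, 68/5, π}) ∪ ({-56/3, -59/9, -2/7, -3/73, 5/94, 68/5, 91/3, 3⋅√2} × ℝ)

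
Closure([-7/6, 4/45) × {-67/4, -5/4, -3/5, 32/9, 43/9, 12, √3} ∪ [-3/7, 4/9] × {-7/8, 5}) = ([-3/7, 4/9] × {-7/8, 5}) ∪ ([-7/6, 4/45] × {-67/4, -5/4, -3/5, 32/9, 43/9, 12, √3})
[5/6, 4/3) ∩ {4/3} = ∅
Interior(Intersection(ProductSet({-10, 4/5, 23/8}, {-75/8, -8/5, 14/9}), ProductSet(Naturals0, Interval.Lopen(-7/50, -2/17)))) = EmptySet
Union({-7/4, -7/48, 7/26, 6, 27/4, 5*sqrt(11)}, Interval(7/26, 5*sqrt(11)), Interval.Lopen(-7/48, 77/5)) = Union({-7/4}, Interval(-7/48, 5*sqrt(11)))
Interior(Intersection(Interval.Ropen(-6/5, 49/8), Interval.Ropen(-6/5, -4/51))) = Interval.open(-6/5, -4/51)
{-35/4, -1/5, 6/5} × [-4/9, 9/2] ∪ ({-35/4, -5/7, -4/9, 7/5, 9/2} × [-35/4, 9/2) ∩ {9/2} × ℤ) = ({9/2} × {-8, -7, …, 4}) ∪ ({-35/4, -1/5, 6/5} × [-4/9, 9/2])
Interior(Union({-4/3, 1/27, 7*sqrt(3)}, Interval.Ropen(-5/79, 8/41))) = Interval.open(-5/79, 8/41)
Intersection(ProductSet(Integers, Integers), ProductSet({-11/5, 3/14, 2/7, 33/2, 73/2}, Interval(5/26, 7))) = EmptySet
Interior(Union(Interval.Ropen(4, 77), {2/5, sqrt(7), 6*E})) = Interval.open(4, 77)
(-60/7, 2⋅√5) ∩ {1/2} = {1/2}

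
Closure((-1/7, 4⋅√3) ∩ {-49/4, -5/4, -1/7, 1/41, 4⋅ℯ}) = {1/41}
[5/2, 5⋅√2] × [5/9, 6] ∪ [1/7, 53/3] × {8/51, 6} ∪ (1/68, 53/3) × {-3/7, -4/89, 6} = ([1/7, 53/3] × {8/51, 6}) ∪ ((1/68, 53/3) × {-3/7, -4/89, 6}) ∪ ([5/2, 5⋅√2] × [5/9, 6])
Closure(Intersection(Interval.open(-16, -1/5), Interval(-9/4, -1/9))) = Interval(-9/4, -1/5)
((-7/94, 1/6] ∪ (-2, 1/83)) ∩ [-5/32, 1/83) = [-5/32, 1/83)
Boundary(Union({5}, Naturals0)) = Naturals0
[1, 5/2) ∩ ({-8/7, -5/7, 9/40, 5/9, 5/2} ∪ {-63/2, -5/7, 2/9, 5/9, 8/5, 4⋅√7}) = {8/5}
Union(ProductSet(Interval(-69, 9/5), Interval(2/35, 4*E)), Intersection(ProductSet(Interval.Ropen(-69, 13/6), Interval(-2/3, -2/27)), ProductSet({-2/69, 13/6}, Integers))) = ProductSet(Interval(-69, 9/5), Interval(2/35, 4*E))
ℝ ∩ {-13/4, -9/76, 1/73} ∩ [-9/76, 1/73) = {-9/76}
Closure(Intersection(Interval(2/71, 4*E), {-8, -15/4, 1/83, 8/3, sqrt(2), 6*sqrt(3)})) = {8/3, sqrt(2), 6*sqrt(3)}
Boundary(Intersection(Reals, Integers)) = Integers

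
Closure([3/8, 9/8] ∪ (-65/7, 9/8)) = [-65/7, 9/8]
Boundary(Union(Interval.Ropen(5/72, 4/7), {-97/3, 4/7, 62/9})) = {-97/3, 5/72, 4/7, 62/9}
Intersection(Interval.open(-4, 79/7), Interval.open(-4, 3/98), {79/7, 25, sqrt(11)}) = EmptySet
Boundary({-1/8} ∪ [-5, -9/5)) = {-5, -9/5, -1/8}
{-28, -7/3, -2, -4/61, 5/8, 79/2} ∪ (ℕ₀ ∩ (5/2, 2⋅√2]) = {-28, -7/3, -2, -4/61, 5/8, 79/2}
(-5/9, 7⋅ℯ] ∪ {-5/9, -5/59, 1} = [-5/9, 7⋅ℯ]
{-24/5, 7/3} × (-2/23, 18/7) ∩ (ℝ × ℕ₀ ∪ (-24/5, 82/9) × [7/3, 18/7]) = ({7/3} × [7/3, 18/7)) ∪ ({-24/5, 7/3} × {0, 1, 2})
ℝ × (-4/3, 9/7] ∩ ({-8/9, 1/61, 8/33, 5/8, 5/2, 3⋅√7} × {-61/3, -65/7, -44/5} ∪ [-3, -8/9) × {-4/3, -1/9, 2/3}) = [-3, -8/9) × {-1/9, 2/3}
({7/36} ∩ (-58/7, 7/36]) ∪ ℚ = ℚ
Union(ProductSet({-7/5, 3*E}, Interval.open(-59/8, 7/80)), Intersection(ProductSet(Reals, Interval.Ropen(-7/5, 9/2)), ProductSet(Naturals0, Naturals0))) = Union(ProductSet({-7/5, 3*E}, Interval.open(-59/8, 7/80)), ProductSet(Naturals0, Range(0, 5, 1)))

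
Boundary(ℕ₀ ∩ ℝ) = ℕ₀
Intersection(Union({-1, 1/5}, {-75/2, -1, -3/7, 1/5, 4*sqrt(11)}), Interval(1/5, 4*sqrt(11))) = {1/5, 4*sqrt(11)}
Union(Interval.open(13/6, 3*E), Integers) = Union(Integers, Interval.open(13/6, 3*E))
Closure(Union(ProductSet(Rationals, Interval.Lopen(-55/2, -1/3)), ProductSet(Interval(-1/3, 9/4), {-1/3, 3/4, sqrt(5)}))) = Union(ProductSet(Interval(-1/3, 9/4), {-1/3, 3/4, sqrt(5)}), ProductSet(Reals, Interval(-55/2, -1/3)))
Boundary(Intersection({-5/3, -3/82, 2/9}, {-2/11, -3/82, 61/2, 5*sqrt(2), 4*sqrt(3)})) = {-3/82}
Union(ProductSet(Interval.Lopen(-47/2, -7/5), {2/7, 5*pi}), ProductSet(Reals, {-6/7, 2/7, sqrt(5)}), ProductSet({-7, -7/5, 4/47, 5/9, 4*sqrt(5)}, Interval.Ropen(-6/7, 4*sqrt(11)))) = Union(ProductSet({-7, -7/5, 4/47, 5/9, 4*sqrt(5)}, Interval.Ropen(-6/7, 4*sqrt(11))), ProductSet(Interval.Lopen(-47/2, -7/5), {2/7, 5*pi}), ProductSet(Reals, {-6/7, 2/7, sqrt(5)}))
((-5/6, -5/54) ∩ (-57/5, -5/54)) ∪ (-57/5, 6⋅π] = (-57/5, 6⋅π]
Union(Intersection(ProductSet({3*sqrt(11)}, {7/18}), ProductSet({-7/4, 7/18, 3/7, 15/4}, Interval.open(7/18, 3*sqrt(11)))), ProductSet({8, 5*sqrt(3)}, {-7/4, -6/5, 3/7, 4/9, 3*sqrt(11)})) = ProductSet({8, 5*sqrt(3)}, {-7/4, -6/5, 3/7, 4/9, 3*sqrt(11)})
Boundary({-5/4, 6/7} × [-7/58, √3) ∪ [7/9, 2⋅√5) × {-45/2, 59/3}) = ({-5/4, 6/7} × [-7/58, √3]) ∪ ([7/9, 2⋅√5] × {-45/2, 59/3})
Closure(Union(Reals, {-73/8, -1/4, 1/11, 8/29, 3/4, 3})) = Reals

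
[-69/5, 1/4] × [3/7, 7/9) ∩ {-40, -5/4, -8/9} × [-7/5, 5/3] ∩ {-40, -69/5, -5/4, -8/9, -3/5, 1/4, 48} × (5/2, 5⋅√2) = ∅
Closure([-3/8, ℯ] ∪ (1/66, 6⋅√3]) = [-3/8, 6⋅√3]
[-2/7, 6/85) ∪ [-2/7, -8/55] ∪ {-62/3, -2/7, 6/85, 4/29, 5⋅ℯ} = {-62/3, 4/29, 5⋅ℯ} ∪ [-2/7, 6/85]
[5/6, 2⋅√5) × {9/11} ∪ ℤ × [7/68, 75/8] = (ℤ × [7/68, 75/8]) ∪ ([5/6, 2⋅√5) × {9/11})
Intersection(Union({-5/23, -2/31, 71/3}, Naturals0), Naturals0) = Naturals0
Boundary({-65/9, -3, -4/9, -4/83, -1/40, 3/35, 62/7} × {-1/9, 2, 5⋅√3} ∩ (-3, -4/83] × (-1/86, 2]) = {-4/9, -4/83} × {2}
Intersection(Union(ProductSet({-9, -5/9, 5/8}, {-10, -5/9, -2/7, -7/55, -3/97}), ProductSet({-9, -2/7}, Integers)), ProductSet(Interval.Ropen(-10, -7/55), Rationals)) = Union(ProductSet({-9, -5/9}, {-10, -5/9, -2/7, -7/55, -3/97}), ProductSet({-9, -2/7}, Integers))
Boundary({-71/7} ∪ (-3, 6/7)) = {-71/7, -3, 6/7}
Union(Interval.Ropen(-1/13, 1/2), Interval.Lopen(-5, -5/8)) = Union(Interval.Lopen(-5, -5/8), Interval.Ropen(-1/13, 1/2))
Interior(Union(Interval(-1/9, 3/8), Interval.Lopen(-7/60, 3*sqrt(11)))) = Interval.open(-7/60, 3*sqrt(11))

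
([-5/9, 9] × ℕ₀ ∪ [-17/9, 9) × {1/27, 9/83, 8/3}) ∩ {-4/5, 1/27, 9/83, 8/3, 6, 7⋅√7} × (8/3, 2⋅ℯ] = {1/27, 9/83, 8/3, 6} × {3, 4, 5}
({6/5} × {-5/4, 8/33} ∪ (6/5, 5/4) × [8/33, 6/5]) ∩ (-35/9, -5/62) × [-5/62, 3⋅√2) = ∅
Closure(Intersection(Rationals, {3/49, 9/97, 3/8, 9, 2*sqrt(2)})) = {3/49, 9/97, 3/8, 9}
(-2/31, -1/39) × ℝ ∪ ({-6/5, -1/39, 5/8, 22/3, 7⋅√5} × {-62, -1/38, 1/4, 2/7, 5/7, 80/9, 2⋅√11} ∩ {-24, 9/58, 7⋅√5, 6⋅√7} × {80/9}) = ((-2/31, -1/39) × ℝ) ∪ ({7⋅√5} × {80/9})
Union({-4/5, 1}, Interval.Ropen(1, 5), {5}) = Union({-4/5}, Interval(1, 5))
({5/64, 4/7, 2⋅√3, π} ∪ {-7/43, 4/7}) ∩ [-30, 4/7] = {-7/43, 5/64, 4/7}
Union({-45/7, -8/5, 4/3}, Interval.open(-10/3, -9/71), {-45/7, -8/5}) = Union({-45/7, 4/3}, Interval.open(-10/3, -9/71))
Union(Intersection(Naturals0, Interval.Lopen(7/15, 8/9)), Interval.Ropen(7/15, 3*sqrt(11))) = Interval.Ropen(7/15, 3*sqrt(11))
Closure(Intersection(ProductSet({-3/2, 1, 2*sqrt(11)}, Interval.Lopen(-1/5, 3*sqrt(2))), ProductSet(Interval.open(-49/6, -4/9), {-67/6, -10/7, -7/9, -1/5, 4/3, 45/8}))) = ProductSet({-3/2}, {4/3})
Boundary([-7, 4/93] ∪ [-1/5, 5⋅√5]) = {-7, 5⋅√5}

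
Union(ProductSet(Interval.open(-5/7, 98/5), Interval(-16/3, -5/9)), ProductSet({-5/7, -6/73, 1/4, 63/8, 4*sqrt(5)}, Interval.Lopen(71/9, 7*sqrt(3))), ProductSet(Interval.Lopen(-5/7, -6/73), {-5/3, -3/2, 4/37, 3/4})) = Union(ProductSet({-5/7, -6/73, 1/4, 63/8, 4*sqrt(5)}, Interval.Lopen(71/9, 7*sqrt(3))), ProductSet(Interval.Lopen(-5/7, -6/73), {-5/3, -3/2, 4/37, 3/4}), ProductSet(Interval.open(-5/7, 98/5), Interval(-16/3, -5/9)))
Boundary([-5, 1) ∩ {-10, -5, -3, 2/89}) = {-5, -3, 2/89}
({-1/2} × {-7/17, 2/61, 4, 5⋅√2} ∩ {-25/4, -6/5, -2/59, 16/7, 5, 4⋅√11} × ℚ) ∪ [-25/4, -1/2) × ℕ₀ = [-25/4, -1/2) × ℕ₀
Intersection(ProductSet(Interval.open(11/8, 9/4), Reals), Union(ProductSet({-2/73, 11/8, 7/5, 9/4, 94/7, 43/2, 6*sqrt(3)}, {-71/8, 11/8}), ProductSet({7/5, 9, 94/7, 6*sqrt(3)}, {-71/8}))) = ProductSet({7/5}, {-71/8, 11/8})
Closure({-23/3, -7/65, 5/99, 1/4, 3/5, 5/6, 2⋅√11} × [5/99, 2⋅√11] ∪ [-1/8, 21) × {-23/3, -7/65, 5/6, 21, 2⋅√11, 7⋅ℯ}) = ([-1/8, 21] × {-23/3, -7/65, 5/6, 21, 2⋅√11, 7⋅ℯ}) ∪ ({-23/3, -7/65, 5/99, 1/4, 3/5, 5/6, 2⋅√11} × [5/99, 2⋅√11])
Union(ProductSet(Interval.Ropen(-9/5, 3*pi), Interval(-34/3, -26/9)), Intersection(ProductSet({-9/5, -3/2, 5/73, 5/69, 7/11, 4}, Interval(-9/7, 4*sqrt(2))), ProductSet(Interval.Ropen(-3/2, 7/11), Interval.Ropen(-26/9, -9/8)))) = Union(ProductSet({-3/2, 5/73, 5/69}, Interval.Ropen(-9/7, -9/8)), ProductSet(Interval.Ropen(-9/5, 3*pi), Interval(-34/3, -26/9)))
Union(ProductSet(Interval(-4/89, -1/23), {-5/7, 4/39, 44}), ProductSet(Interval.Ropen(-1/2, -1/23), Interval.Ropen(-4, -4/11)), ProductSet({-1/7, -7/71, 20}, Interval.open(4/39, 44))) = Union(ProductSet({-1/7, -7/71, 20}, Interval.open(4/39, 44)), ProductSet(Interval.Ropen(-1/2, -1/23), Interval.Ropen(-4, -4/11)), ProductSet(Interval(-4/89, -1/23), {-5/7, 4/39, 44}))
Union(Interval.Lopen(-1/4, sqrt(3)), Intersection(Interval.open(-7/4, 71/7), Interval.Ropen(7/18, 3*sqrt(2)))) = Interval.open(-1/4, 3*sqrt(2))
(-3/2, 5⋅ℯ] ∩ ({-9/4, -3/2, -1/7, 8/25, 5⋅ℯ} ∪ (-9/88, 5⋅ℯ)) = {-1/7} ∪ (-9/88, 5⋅ℯ]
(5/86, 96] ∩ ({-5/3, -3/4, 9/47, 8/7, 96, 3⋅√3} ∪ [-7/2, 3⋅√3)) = (5/86, 3⋅√3] ∪ {96}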